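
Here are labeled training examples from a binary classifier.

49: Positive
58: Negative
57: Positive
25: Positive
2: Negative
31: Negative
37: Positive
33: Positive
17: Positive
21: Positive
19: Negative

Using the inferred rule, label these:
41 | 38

The classifier is using: ≡ 1 (mod 4).
41 — 41 mod 4 = 1, hence Positive.
38 — 38 mod 4 = 2, hence Negative.

Positive, Negative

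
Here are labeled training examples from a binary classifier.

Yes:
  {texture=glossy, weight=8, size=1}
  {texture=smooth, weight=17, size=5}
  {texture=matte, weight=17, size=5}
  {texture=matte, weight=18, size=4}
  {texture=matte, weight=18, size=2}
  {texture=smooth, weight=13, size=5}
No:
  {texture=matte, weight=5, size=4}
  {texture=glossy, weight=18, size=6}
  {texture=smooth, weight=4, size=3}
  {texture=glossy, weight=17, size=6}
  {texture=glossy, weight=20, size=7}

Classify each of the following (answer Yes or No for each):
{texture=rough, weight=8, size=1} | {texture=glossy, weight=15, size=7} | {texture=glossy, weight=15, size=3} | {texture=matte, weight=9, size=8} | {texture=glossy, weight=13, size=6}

Yes, No, Yes, No, No

A rule that fits every label: weight ≥ 8 AND size ≤ 5 — true of each 'Yes' example, false of each 'No' one.
{texture=rough, weight=8, size=1} → weight = 8, size = 1 → Yes. {texture=glossy, weight=15, size=7} → weight = 15, size = 7 → No. {texture=glossy, weight=15, size=3} → weight = 15, size = 3 → Yes. {texture=matte, weight=9, size=8} → weight = 9, size = 8 → No. {texture=glossy, weight=13, size=6} → weight = 13, size = 6 → No.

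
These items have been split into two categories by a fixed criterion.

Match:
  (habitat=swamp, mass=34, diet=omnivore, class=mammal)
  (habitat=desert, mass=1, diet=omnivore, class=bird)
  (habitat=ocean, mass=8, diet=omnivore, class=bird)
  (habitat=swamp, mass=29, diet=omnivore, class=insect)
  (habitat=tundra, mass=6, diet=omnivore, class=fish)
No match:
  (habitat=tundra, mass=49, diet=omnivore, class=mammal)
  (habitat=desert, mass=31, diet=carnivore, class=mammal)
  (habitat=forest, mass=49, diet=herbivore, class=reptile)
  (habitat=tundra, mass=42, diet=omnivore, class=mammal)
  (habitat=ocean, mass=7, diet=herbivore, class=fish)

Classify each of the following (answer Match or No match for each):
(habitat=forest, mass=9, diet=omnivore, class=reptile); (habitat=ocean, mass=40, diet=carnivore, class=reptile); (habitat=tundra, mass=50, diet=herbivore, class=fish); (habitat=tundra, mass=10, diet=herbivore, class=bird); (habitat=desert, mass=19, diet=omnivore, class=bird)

Match, No match, No match, No match, Match

The pattern is that an item is 'Match' exactly when: diet is omnivore AND mass ≤ 34.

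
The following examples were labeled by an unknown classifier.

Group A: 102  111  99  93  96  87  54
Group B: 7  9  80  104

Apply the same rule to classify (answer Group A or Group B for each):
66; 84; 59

The classifier is using: multiple of 3 AND at least 54.
Group A: 66, since 66 = 3·22, 66 ≥ 54. Group A: 84, since 84 = 3·28, 84 ≥ 54. Group B: 59, since 59 = 3·19 + 2, 59 ≥ 54.

Group A, Group A, Group B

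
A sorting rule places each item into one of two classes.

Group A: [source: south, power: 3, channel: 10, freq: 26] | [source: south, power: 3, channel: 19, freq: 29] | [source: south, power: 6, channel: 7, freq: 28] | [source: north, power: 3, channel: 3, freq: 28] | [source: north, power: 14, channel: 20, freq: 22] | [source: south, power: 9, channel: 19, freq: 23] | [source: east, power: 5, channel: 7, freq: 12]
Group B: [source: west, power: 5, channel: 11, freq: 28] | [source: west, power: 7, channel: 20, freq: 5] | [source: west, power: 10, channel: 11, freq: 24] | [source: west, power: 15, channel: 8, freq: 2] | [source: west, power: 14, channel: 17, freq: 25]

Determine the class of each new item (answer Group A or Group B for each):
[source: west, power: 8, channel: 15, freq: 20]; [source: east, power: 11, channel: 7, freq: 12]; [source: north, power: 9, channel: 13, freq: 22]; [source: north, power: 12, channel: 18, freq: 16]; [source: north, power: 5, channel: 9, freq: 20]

One predicate separates the groups cleanly: source is not west.
[source: west, power: 8, channel: 15, freq: 20]: source is west — fails this test, so Group B.
[source: east, power: 11, channel: 7, freq: 12]: source is east — meets the rule, so Group A.
[source: north, power: 9, channel: 13, freq: 22]: source is north — meets the rule, so Group A.
[source: north, power: 12, channel: 18, freq: 16]: source is north — meets the rule, so Group A.
[source: north, power: 5, channel: 9, freq: 20]: source is north — meets the rule, so Group A.

Group B, Group A, Group A, Group A, Group A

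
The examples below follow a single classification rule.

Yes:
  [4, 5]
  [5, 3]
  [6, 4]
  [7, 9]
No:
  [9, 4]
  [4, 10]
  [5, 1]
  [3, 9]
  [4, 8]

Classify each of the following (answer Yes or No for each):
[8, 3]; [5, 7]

A rule that fits every label: |first − second| ≤ 2 — true of each 'Yes' example, false of each 'No' one.
[8, 3]: No (|8−3| = 5).
[5, 7]: Yes (|5−7| = 2).

No, Yes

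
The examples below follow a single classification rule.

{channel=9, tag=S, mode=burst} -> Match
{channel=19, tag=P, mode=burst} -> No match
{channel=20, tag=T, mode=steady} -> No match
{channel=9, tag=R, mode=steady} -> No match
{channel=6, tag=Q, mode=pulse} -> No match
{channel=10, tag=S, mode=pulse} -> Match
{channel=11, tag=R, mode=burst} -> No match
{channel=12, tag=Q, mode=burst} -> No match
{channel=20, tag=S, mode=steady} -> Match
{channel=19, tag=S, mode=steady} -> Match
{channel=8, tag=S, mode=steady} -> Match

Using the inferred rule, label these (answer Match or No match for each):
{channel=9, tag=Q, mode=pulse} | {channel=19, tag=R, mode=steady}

No match, No match

The distinguishing property — tag is S — holds for all the 'Match' cases and none of the 'No match' cases.
{channel=9, tag=Q, mode=pulse}: tag is Q — doesn't qualify, so No match.
{channel=19, tag=R, mode=steady}: tag is R — doesn't qualify, so No match.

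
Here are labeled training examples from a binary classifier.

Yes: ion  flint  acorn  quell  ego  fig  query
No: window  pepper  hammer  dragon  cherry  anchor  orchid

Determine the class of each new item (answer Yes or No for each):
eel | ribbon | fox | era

Yes, No, Yes, Yes

'Yes' ⟺ odd length.
Yes: eel, since length 3. No: ribbon, since length 6. Yes: fox, since length 3. Yes: era, since length 3.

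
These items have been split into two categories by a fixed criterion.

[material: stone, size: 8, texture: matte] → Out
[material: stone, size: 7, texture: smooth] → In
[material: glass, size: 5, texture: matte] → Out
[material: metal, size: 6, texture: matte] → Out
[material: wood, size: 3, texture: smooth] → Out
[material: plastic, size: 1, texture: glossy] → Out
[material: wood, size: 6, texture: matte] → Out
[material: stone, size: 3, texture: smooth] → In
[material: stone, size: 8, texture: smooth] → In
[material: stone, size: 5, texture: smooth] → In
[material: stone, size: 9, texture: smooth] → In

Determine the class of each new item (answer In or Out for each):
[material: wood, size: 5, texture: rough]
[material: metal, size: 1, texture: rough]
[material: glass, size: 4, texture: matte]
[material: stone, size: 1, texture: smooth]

The rule appears to be: material is stone AND texture is smooth.
[material: wood, size: 5, texture: rough] — material is wood, texture is rough, hence Out. [material: metal, size: 1, texture: rough] — material is metal, texture is rough, hence Out. [material: glass, size: 4, texture: matte] — material is glass, texture is matte, hence Out. [material: stone, size: 1, texture: smooth] — material is stone, texture is smooth, hence In.

Out, Out, Out, In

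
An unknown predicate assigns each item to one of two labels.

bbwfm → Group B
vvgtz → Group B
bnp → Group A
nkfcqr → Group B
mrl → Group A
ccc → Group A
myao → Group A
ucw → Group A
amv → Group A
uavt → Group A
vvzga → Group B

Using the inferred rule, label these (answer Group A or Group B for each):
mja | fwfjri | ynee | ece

All 'Group A' examples share one property — length ≤ 4 — and every 'Group B' example lacks it.
Group A: mja, since length 3. Group B: fwfjri, since length 6. Group A: ynee, since length 4. Group A: ece, since length 3.

Group A, Group B, Group A, Group A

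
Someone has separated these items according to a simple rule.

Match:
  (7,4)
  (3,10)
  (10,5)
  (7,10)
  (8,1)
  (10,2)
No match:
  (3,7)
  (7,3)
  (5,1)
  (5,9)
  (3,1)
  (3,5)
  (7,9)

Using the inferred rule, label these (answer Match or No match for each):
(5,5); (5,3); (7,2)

'Match' ⟺ product is even.
(5,5): No match (5·5 = 25). (5,3): No match (5·3 = 15). (7,2): Match (7·2 = 14).

No match, No match, Match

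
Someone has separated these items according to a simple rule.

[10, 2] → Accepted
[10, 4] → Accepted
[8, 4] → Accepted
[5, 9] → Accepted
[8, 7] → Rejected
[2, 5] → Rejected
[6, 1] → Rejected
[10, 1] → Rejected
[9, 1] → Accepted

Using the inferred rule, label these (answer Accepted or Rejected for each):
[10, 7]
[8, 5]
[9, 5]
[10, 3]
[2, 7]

The common property of the 'Accepted' items is: sum is even. No 'Rejected' item has it.
[10, 7]: 10+7 = 17, doesn't match → Rejected. [8, 5]: 8+5 = 13, doesn't match → Rejected. [9, 5]: 9+5 = 14, checks out → Accepted. [10, 3]: 10+3 = 13, doesn't match → Rejected. [2, 7]: 2+7 = 9, doesn't match → Rejected.

Rejected, Rejected, Accepted, Rejected, Rejected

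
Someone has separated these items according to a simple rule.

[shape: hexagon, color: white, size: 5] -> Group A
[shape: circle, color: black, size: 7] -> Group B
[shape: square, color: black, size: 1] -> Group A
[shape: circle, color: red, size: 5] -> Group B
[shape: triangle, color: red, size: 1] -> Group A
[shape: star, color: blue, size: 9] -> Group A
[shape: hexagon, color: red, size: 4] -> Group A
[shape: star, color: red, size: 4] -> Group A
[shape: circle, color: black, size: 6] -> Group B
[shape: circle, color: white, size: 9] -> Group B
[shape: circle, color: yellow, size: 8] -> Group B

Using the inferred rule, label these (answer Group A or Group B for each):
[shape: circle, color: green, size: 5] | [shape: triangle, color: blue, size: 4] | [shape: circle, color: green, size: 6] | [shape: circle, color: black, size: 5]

Comparing the two groups points to one rule — shape is not circle.
[shape: circle, color: green, size: 5] → shape is circle → Group B. [shape: triangle, color: blue, size: 4] → shape is triangle → Group A. [shape: circle, color: green, size: 6] → shape is circle → Group B. [shape: circle, color: black, size: 5] → shape is circle → Group B.

Group B, Group A, Group B, Group B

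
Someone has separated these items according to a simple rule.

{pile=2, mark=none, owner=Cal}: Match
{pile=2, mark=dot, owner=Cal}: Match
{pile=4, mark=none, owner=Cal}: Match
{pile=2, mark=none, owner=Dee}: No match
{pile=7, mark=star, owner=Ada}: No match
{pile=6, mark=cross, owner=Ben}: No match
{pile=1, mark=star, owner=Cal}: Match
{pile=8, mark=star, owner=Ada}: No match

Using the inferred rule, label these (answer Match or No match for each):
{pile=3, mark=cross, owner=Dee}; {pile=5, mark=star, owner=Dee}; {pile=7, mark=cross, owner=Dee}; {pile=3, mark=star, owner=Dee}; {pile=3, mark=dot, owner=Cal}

Rule: owner is Cal. This holds for each 'Match' example and fails for each 'No match' one.

No match, No match, No match, No match, Match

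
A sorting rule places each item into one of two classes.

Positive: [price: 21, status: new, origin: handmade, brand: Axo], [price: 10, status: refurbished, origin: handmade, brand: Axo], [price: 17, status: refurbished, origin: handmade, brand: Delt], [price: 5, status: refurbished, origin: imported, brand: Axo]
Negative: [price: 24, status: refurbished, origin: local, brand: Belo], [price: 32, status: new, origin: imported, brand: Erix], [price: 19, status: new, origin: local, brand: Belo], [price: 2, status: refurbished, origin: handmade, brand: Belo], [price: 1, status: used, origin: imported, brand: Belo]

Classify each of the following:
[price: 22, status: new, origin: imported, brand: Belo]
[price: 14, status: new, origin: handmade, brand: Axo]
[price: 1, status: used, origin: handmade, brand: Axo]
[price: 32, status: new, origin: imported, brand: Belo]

Negative, Positive, Positive, Negative

The rule appears to be: brand is Axo OR brand is Delt.
[price: 22, status: new, origin: imported, brand: Belo]: brand is Belo — does not fit, so Negative. [price: 14, status: new, origin: handmade, brand: Axo]: brand is Axo — meets the rule, so Positive. [price: 1, status: used, origin: handmade, brand: Axo]: brand is Axo — meets the rule, so Positive. [price: 32, status: new, origin: imported, brand: Belo]: brand is Belo — does not fit, so Negative.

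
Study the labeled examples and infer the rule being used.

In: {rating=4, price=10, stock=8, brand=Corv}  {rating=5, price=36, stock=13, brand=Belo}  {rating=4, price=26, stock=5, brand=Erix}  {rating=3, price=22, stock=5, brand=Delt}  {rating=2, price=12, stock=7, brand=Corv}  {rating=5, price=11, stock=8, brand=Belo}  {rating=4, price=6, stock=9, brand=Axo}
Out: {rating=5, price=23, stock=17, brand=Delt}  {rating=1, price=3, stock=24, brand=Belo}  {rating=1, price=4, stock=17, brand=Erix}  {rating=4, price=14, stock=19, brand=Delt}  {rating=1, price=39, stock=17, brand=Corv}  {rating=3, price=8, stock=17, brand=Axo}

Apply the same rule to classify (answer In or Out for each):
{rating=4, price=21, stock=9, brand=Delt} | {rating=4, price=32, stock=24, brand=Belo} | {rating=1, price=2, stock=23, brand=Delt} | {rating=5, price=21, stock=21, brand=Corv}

In, Out, Out, Out

All 'In' examples share one property — stock ≤ 13 — and every 'Out' example lacks it.
{rating=4, price=21, stock=9, brand=Delt} → stock = 9 → In.
{rating=4, price=32, stock=24, brand=Belo} → stock = 24 → Out.
{rating=1, price=2, stock=23, brand=Delt} → stock = 23 → Out.
{rating=5, price=21, stock=21, brand=Corv} → stock = 21 → Out.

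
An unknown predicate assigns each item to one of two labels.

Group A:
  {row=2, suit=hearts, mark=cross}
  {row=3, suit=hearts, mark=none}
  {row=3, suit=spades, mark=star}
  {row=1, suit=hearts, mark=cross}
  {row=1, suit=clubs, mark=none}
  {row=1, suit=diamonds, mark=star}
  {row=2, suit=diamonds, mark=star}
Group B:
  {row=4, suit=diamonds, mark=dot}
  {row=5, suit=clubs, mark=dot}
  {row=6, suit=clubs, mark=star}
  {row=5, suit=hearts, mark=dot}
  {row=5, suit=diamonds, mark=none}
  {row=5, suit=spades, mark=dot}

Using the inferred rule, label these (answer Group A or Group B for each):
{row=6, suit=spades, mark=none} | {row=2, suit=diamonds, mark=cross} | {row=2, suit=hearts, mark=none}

Group B, Group A, Group A

The classifier is using: row ≤ 3.
{row=6, suit=spades, mark=none}: row = 6 — fails the rule, so Group B.
{row=2, suit=diamonds, mark=cross}: row = 2 — qualifies, so Group A.
{row=2, suit=hearts, mark=none}: row = 2 — qualifies, so Group A.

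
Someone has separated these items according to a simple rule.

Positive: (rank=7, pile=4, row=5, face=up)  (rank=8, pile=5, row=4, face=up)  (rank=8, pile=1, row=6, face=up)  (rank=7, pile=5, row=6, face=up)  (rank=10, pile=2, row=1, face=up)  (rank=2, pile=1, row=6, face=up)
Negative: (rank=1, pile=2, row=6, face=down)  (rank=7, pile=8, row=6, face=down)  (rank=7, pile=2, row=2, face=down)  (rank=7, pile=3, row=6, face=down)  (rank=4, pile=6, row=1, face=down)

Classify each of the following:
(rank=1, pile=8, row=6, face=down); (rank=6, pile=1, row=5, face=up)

One predicate separates the groups cleanly: face is up.

Negative, Positive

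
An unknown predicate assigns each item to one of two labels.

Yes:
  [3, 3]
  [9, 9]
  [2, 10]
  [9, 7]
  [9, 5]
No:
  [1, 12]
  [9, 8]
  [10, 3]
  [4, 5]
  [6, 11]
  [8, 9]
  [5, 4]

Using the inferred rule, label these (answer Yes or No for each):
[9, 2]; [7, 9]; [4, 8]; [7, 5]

The pattern is that an item is 'Yes' exactly when: sum is even.

No, Yes, Yes, Yes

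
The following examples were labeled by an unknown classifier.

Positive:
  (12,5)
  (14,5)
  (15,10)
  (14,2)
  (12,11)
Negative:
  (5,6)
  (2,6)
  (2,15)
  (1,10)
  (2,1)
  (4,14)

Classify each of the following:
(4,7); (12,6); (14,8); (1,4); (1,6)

Negative, Positive, Positive, Negative, Negative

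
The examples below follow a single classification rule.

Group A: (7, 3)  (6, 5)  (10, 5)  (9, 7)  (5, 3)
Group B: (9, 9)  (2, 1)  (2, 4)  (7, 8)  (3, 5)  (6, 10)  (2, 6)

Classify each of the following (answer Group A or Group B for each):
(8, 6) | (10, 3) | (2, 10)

The pattern is that an item is 'Group A' exactly when: first > second AND sum ≥ 6.

Group A, Group A, Group B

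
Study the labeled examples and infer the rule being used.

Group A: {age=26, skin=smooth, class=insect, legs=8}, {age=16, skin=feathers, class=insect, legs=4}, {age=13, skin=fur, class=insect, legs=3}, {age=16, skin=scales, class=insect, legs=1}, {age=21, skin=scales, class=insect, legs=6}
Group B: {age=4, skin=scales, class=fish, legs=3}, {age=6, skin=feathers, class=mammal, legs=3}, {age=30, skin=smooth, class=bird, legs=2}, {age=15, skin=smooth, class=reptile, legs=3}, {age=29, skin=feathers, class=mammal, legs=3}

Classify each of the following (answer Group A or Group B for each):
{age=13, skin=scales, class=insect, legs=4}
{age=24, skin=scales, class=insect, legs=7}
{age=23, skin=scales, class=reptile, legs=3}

The common property of the 'Group A' items is: class is insect. No 'Group B' item has it.

Group A, Group A, Group B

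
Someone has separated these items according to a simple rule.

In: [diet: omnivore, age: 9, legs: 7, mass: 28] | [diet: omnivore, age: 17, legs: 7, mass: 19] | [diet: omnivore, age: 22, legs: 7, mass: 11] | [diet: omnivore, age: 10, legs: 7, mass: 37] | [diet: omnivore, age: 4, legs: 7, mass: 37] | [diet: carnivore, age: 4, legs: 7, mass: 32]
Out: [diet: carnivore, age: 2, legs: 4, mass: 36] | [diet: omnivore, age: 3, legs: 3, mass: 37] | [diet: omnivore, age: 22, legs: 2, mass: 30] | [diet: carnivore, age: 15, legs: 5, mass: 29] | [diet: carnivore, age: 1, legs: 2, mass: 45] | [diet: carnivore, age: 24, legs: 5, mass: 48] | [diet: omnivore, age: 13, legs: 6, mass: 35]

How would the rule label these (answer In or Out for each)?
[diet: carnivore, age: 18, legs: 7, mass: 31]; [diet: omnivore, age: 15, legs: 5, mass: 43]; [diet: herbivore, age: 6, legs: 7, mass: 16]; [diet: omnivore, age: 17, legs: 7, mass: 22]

In, Out, In, In

The classifier is using: legs = 7.
[diet: carnivore, age: 18, legs: 7, mass: 31] → legs = 7 → In. [diet: omnivore, age: 15, legs: 5, mass: 43] → legs = 5 → Out. [diet: herbivore, age: 6, legs: 7, mass: 16] → legs = 7 → In. [diet: omnivore, age: 17, legs: 7, mass: 22] → legs = 7 → In.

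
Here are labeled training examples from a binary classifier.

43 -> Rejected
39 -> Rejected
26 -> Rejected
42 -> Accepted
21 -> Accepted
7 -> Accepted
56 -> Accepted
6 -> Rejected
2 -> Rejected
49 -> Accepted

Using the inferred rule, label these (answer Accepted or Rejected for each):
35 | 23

Accepted, Rejected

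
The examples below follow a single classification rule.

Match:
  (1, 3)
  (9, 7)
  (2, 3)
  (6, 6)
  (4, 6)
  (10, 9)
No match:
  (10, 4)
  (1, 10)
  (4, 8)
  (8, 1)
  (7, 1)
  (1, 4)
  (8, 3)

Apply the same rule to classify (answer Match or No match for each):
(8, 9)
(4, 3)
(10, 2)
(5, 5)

The common property of the 'Match' items is: |first − second| ≤ 2. No 'No match' item has it.
(8, 9): |8−9| = 1, fits → Match.
(4, 3): |4−3| = 1, fits → Match.
(10, 2): |10−2| = 8, does not satisfy this → No match.
(5, 5): |5−5| = 0, fits → Match.

Match, Match, No match, Match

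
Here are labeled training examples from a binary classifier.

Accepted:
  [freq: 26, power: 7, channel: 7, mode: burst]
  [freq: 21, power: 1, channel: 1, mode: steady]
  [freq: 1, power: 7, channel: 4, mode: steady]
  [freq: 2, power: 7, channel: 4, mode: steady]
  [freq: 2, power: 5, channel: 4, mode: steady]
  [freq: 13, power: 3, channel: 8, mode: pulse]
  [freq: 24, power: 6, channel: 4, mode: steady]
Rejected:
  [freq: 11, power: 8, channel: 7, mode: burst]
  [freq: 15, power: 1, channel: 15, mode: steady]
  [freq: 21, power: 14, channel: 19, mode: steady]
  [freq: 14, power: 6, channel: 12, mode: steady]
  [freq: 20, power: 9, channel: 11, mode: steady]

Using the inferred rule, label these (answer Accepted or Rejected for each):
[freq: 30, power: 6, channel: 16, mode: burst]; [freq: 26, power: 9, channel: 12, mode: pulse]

Every 'Accepted' example satisfies: channel ≤ 8 AND power ≤ 7. None of the 'Rejected' examples do.
[freq: 30, power: 6, channel: 16, mode: burst]: channel = 16, power = 6, does not satisfy this → Rejected.
[freq: 26, power: 9, channel: 12, mode: pulse]: channel = 12, power = 9, does not satisfy this → Rejected.

Rejected, Rejected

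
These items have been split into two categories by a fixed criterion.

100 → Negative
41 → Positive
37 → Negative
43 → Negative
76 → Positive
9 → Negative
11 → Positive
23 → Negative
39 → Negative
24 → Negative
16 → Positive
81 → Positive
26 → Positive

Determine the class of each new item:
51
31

Positive, Positive

Looking at the examples, the only property every 'Positive' case has and every 'Negative' case lacks is: ≡ 1 (mod 5).
51 — 51 mod 5 = 1, hence Positive.
31 — 31 mod 5 = 1, hence Positive.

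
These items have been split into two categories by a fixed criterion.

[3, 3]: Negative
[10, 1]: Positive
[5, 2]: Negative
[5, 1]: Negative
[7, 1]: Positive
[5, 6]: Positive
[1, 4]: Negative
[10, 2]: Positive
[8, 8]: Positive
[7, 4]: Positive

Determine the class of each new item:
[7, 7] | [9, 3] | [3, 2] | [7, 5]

Positive, Positive, Negative, Positive

The common property of the 'Positive' items is: sum ≥ 8. No 'Negative' item has it.
[7, 7]: Positive (7+7 = 14).
[9, 3]: Positive (9+3 = 12).
[3, 2]: Negative (3+2 = 5).
[7, 5]: Positive (7+5 = 12).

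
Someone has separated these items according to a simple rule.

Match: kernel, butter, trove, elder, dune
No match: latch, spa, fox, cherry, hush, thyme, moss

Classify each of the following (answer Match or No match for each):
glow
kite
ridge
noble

No match, Match, Match, Match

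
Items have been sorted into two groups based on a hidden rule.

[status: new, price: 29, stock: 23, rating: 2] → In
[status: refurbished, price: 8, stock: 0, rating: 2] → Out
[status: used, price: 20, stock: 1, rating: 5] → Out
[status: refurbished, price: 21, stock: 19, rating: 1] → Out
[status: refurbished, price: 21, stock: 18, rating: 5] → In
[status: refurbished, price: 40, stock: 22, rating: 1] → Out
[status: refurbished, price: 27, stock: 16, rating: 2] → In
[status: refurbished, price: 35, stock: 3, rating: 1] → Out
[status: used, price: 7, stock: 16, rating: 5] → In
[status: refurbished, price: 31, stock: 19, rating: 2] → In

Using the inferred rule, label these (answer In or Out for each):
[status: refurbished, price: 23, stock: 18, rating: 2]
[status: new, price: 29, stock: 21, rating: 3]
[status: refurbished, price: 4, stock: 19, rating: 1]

In, In, Out

The pattern is that an item is 'In' exactly when: stock ≥ 3 AND rating ≥ 2.
[status: refurbished, price: 23, stock: 18, rating: 2]: stock = 18, rating = 2, passes → In.
[status: new, price: 29, stock: 21, rating: 3]: stock = 21, rating = 3, passes → In.
[status: refurbished, price: 4, stock: 19, rating: 1]: stock = 19, rating = 1, does not satisfy this → Out.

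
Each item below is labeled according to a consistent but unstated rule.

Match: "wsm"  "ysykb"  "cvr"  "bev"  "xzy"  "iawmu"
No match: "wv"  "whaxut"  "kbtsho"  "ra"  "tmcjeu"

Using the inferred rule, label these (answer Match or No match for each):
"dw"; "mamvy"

No match, Match

One predicate separates the groups cleanly: odd length.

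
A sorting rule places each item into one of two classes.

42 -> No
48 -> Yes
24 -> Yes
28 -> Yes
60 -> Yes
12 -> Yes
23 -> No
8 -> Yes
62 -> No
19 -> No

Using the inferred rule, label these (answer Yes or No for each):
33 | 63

Checking candidate rules against both groups, what survives is: multiple of 4.
33 — 33 = 4·8 + 1, hence No.
63 — 63 = 4·15 + 3, hence No.

No, No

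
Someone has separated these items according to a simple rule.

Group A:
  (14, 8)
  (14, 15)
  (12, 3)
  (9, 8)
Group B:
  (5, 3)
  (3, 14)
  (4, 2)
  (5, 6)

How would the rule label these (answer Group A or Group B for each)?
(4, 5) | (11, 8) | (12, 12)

Group B, Group A, Group A

A rule that fits every label: first ≥ 6 — true of each 'Group A' example, false of each 'Group B' one.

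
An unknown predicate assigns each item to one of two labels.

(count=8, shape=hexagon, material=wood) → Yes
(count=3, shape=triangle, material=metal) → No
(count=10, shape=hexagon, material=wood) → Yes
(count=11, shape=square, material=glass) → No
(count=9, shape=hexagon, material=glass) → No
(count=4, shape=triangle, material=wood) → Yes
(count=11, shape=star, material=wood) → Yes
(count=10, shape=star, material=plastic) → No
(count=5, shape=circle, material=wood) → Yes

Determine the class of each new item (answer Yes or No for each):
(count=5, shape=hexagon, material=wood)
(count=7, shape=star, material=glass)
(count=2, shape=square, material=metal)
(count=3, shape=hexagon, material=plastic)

Yes, No, No, No

Looking at the examples, the only property every 'Yes' case has and every 'No' case lacks is: material is wood.
(count=5, shape=hexagon, material=wood): Yes (material is wood).
(count=7, shape=star, material=glass): No (material is glass).
(count=2, shape=square, material=metal): No (material is metal).
(count=3, shape=hexagon, material=plastic): No (material is plastic).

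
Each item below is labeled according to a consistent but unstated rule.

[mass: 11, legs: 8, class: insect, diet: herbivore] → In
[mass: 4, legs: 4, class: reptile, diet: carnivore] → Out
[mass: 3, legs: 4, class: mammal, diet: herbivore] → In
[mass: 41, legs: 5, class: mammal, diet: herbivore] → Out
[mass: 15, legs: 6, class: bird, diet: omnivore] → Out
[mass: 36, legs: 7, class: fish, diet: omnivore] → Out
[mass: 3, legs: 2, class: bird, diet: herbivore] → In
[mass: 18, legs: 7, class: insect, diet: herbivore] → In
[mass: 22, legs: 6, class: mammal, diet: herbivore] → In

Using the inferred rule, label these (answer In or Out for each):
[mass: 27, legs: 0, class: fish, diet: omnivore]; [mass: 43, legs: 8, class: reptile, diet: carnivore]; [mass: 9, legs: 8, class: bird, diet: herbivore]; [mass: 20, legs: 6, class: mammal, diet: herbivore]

Out, Out, In, In

The common property of the 'In' items is: diet is herbivore AND mass ≤ 22. No 'Out' item has it.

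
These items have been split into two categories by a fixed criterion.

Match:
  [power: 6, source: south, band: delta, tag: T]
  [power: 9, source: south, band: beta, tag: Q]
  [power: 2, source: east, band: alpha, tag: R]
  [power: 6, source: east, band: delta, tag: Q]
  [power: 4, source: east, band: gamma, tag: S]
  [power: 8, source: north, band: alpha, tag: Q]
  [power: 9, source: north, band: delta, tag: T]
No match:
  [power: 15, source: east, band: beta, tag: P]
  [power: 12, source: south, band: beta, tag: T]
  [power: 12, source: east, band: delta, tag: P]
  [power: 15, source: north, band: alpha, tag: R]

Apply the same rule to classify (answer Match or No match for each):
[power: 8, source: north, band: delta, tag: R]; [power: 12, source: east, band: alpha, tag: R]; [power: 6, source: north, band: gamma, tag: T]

The simplest hypothesis consistent with all the labels is: power ≤ 9.
[power: 8, source: north, band: delta, tag: R] → power = 8 → Match.
[power: 12, source: east, band: alpha, tag: R] → power = 12 → No match.
[power: 6, source: north, band: gamma, tag: T] → power = 6 → Match.

Match, No match, Match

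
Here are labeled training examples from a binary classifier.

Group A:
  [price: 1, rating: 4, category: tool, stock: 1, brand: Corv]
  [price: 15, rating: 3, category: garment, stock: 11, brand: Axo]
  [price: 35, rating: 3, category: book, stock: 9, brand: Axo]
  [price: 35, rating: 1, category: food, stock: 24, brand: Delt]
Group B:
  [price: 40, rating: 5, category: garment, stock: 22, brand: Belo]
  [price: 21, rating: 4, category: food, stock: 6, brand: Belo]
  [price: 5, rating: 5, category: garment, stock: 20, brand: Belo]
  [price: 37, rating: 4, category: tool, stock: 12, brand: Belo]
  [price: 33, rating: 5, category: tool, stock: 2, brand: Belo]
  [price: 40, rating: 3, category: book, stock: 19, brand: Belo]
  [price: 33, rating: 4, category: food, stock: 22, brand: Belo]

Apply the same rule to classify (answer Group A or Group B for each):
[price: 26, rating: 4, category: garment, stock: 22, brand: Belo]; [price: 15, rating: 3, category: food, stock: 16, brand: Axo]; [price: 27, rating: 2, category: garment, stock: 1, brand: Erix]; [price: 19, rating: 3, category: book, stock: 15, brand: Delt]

Every 'Group A' example satisfies: brand is not Belo. None of the 'Group B' examples do.
Group B: [price: 26, rating: 4, category: garment, stock: 22, brand: Belo], since brand is Belo. Group A: [price: 15, rating: 3, category: food, stock: 16, brand: Axo], since brand is Axo. Group A: [price: 27, rating: 2, category: garment, stock: 1, brand: Erix], since brand is Erix. Group A: [price: 19, rating: 3, category: book, stock: 15, brand: Delt], since brand is Delt.

Group B, Group A, Group A, Group A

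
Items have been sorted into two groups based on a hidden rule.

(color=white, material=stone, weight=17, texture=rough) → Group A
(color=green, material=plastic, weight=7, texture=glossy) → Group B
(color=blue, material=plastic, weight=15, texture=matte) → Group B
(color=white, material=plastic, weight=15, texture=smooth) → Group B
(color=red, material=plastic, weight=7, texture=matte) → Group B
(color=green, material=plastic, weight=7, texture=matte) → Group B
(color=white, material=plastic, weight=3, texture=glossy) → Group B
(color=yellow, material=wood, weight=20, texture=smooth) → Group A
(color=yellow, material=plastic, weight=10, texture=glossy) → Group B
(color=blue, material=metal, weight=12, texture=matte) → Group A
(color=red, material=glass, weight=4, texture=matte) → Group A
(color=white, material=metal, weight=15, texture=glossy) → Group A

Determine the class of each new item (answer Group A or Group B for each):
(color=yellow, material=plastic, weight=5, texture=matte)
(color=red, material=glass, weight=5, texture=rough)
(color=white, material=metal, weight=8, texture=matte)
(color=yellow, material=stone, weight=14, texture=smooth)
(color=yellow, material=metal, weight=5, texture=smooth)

A rule that fits every label: material is not plastic — true of each 'Group A' example, false of each 'Group B' one.
Group B: (color=yellow, material=plastic, weight=5, texture=matte), since material is plastic.
Group A: (color=red, material=glass, weight=5, texture=rough), since material is glass.
Group A: (color=white, material=metal, weight=8, texture=matte), since material is metal.
Group A: (color=yellow, material=stone, weight=14, texture=smooth), since material is stone.
Group A: (color=yellow, material=metal, weight=5, texture=smooth), since material is metal.

Group B, Group A, Group A, Group A, Group A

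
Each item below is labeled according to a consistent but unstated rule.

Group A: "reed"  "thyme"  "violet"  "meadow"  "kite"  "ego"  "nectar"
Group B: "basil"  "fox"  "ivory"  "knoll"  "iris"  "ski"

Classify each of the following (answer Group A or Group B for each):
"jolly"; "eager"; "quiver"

Group B, Group A, Group A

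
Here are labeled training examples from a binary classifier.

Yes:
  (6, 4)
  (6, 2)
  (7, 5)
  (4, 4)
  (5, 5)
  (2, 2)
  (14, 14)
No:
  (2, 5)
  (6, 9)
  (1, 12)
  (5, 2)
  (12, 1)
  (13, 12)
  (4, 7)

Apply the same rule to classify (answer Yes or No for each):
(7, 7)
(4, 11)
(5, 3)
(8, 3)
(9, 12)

Every 'Yes' example satisfies: sum is even. None of the 'No' examples do.
(7, 7) → 7+7 = 14 → Yes.
(4, 11) → 4+11 = 15 → No.
(5, 3) → 5+3 = 8 → Yes.
(8, 3) → 8+3 = 11 → No.
(9, 12) → 9+12 = 21 → No.

Yes, No, Yes, No, No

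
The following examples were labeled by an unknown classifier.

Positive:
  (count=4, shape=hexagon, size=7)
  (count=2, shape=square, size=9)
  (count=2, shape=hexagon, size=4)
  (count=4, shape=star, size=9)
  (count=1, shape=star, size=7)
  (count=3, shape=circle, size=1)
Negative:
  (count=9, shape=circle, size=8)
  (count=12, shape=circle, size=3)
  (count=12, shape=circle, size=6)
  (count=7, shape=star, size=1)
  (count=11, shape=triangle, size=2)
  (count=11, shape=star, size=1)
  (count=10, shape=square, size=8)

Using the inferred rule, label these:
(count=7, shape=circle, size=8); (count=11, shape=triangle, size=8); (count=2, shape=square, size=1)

The classifier is using: count ≤ 4.

Negative, Negative, Positive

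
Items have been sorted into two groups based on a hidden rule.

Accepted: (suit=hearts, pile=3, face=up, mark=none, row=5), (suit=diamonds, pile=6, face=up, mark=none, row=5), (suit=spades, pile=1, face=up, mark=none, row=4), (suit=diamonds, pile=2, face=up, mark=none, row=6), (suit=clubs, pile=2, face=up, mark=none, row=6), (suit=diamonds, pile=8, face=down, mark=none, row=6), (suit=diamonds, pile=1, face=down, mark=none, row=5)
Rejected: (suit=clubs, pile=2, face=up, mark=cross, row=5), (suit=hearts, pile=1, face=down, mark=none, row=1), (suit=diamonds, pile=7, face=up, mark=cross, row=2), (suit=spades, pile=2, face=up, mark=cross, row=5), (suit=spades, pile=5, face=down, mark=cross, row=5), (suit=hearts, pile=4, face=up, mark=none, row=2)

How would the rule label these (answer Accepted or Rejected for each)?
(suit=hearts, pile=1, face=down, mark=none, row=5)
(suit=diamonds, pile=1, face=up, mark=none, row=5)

Accepted, Accepted

The distinguishing property — mark is none AND row ≥ 4 — holds for all the 'Accepted' cases and none of the 'Rejected' cases.
(suit=hearts, pile=1, face=down, mark=none, row=5) — mark is none, row = 5, hence Accepted. (suit=diamonds, pile=1, face=up, mark=none, row=5) — mark is none, row = 5, hence Accepted.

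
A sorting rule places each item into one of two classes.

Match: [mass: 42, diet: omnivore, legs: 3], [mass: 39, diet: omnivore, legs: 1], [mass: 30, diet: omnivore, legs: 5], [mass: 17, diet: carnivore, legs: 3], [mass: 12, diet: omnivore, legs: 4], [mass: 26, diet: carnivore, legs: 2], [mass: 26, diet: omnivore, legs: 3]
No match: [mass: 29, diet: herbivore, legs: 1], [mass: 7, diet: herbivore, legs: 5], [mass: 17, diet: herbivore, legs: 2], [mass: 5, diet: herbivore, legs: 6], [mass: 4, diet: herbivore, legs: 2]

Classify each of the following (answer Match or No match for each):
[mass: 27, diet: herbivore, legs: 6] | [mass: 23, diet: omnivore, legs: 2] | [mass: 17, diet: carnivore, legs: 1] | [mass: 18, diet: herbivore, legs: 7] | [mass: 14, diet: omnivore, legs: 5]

No match, Match, Match, No match, Match

Looking at the examples, the only property every 'Match' case has and every 'No match' case lacks is: diet is not herbivore.
[mass: 27, diet: herbivore, legs: 6] → diet is herbivore → No match. [mass: 23, diet: omnivore, legs: 2] → diet is omnivore → Match. [mass: 17, diet: carnivore, legs: 1] → diet is carnivore → Match. [mass: 18, diet: herbivore, legs: 7] → diet is herbivore → No match. [mass: 14, diet: omnivore, legs: 5] → diet is omnivore → Match.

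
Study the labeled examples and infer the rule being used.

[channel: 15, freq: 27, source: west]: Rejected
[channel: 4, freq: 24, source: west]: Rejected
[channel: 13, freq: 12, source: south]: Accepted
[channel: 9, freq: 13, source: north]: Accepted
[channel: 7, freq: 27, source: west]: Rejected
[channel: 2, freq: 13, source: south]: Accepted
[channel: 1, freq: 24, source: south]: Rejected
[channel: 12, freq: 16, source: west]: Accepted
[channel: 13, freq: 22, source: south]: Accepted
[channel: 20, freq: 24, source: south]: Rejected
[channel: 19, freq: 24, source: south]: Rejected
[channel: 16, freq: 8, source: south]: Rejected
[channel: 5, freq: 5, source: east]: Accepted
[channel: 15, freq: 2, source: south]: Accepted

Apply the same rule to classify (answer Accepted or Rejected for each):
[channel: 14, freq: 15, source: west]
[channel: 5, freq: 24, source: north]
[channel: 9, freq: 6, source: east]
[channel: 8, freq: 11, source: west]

Accepted, Rejected, Accepted, Accepted

The rule appears to be: channel ≤ 15 AND freq ≤ 22.
[channel: 14, freq: 15, source: west]: channel = 14, freq = 15 — meets the rule, so Accepted. [channel: 5, freq: 24, source: north]: channel = 5, freq = 24 — fails this test, so Rejected. [channel: 9, freq: 6, source: east]: channel = 9, freq = 6 — meets the rule, so Accepted. [channel: 8, freq: 11, source: west]: channel = 8, freq = 11 — meets the rule, so Accepted.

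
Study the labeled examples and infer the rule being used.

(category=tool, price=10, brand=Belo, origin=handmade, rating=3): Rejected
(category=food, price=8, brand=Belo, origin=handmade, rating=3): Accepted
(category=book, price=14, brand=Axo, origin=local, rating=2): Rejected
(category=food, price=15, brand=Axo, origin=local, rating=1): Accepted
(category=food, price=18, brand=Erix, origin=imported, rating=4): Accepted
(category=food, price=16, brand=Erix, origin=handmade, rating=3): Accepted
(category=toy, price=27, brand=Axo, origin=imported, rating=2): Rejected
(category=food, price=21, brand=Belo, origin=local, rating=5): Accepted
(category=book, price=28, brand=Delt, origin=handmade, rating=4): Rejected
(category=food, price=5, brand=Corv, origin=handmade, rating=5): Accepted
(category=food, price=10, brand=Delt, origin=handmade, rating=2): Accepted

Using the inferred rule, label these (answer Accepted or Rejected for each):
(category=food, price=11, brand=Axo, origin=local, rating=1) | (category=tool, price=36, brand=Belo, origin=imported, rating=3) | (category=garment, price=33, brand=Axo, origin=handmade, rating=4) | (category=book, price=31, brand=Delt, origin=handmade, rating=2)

The simplest hypothesis consistent with all the labels is: category is food.

Accepted, Rejected, Rejected, Rejected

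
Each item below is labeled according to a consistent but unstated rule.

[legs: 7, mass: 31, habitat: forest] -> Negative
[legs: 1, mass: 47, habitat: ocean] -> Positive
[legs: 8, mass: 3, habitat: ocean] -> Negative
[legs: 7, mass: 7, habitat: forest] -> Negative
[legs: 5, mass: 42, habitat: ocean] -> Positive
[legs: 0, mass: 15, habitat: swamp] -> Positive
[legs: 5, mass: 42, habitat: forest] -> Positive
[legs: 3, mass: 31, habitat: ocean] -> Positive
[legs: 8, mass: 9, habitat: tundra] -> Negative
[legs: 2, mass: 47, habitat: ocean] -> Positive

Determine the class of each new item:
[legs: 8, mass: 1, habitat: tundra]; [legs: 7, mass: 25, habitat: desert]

Negative, Negative

'Positive' ⟺ legs ≤ 5.
[legs: 8, mass: 1, habitat: tundra]: Negative (legs = 8).
[legs: 7, mass: 25, habitat: desert]: Negative (legs = 7).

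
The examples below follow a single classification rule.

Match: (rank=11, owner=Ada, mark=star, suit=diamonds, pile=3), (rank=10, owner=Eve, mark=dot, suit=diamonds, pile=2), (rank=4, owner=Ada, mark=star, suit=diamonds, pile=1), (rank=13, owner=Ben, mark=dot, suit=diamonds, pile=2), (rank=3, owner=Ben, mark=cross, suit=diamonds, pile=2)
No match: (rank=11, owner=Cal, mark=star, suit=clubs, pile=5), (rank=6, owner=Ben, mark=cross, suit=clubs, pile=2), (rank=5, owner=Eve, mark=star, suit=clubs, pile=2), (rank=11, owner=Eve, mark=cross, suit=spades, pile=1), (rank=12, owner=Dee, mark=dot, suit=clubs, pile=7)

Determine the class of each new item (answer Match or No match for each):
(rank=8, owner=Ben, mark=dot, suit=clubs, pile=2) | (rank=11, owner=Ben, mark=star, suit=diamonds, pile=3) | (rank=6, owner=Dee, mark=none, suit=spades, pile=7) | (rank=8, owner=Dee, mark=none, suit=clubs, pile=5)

Every 'Match' example satisfies: suit is diamonds. None of the 'No match' examples do.
(rank=8, owner=Ben, mark=dot, suit=clubs, pile=2) — suit is clubs, hence No match. (rank=11, owner=Ben, mark=star, suit=diamonds, pile=3) — suit is diamonds, hence Match. (rank=6, owner=Dee, mark=none, suit=spades, pile=7) — suit is spades, hence No match. (rank=8, owner=Dee, mark=none, suit=clubs, pile=5) — suit is clubs, hence No match.

No match, Match, No match, No match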